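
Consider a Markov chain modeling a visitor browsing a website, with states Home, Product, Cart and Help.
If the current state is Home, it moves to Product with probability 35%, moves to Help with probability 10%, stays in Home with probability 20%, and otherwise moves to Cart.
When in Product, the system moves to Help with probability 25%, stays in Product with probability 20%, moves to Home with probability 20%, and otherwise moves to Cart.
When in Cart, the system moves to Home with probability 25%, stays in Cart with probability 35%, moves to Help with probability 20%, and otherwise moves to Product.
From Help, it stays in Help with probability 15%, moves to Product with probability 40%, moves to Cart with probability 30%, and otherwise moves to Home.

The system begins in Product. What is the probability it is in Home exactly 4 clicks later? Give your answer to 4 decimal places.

Propagate the distribution vector 4 clicks from Product.
After 0 clicks: (0.0000, 1.0000, 0.0000, 0.0000)
After 1 click: (0.2000, 0.2000, 0.3500, 0.2500)
After 2 clicks: (0.2050, 0.2800, 0.3375, 0.1775)
After 3 clicks: (0.2080, 0.2663, 0.3411, 0.1846)
After 4 clicks: (0.2078, 0.2681, 0.3408, 0.1833)
P(in Home after 4 clicks) = 0.2078

0.2078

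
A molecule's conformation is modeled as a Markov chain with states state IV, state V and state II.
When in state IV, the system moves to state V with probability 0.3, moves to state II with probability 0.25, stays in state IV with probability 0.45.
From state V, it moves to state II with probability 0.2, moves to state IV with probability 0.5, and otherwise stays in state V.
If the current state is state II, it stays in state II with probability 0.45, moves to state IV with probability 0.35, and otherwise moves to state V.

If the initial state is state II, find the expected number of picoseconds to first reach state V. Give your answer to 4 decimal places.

4.1860

Let t(s) be the expected number of picoseconds to first reach state V from state s, with t(state V) = 0. Conditioning on the first picosecond:
t(state IV) = 1 + 0.45·t(state IV) + 0.25·t(state II)
t(state II) = 1 + 0.35·t(state IV) + 0.45·t(state II)
Solving: t(state IV) = 3.7209, t(state II) = 4.1860.
Expected picoseconds from state II to state V: 4.1860.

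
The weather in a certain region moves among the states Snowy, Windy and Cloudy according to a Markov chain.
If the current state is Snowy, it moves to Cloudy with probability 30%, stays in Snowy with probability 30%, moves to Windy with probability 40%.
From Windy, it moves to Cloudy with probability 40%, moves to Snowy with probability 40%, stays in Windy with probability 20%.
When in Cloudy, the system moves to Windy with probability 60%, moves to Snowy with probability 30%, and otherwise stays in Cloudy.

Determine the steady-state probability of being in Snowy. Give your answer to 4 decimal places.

Let the stationary distribution be π with π = πP and π_1 + π_2 + π_3 = 1.
π_1 = 0.3·π_1 + 0.4·π_2 + 0.3·π_3
π_2 = 0.4·π_1 + 0.2·π_2 + 0.6·π_3
Solving with the normalization constraint gives π = (0.3380, 0.3803, 0.2817).
So the stationary probability of Snowy is 0.3380.

0.3380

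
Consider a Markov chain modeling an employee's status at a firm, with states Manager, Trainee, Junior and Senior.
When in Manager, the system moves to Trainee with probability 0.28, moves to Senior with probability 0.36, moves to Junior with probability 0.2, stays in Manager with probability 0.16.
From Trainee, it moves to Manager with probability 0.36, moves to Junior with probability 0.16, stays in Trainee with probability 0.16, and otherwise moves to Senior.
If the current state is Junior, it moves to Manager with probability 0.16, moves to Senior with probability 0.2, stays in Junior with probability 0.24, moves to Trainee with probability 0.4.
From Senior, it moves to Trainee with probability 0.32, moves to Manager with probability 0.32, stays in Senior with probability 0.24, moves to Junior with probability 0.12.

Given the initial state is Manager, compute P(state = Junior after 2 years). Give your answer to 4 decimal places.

Propagate the distribution vector 2 years from Manager.
After 0 years: (1.0000, 0.0000, 0.0000, 0.0000)
After 1 year: (0.1600, 0.2800, 0.2000, 0.3600)
After 2 years: (0.2736, 0.2848, 0.1680, 0.2736)
P(in Junior after 2 years) = 0.1680

0.1680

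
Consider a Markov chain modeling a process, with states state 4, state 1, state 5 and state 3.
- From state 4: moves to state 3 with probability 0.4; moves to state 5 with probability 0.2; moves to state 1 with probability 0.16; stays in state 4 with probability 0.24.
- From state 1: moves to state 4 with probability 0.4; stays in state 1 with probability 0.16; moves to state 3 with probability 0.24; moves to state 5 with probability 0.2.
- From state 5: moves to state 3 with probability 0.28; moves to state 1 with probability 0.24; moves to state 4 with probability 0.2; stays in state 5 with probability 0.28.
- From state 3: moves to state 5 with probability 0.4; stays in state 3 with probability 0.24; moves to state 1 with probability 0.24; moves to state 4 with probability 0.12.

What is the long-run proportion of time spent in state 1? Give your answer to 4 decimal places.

Let the stationary distribution be π with π = πP and π_1 + π_2 + π_3 + π_4 = 1.
π_1 = 0.24·π_1 + 0.4·π_2 + 0.2·π_3 + 0.12·π_4
π_2 = 0.16·π_1 + 0.16·π_2 + 0.24·π_3 + 0.24·π_4
π_3 = 0.2·π_1 + 0.2·π_2 + 0.28·π_3 + 0.4·π_4
Solving with the normalization constraint gives π = (0.2272, 0.2054, 0.2799, 0.2875).
So the stationary probability of state 1 is 0.2054.

0.2054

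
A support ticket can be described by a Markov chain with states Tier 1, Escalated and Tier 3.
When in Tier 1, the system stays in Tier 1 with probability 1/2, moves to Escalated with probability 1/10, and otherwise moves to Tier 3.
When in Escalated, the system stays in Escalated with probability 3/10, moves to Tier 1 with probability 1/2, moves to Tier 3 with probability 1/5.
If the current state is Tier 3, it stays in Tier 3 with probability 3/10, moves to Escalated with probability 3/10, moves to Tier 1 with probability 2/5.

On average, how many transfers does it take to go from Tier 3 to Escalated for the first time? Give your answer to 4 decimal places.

Let t(s) be the expected number of transfers to first reach Escalated from state s, with t(Escalated) = 0. Conditioning on the first transfer:
t(Tier 1) = 1 + 0.5·t(Tier 1) + 0.4·t(Tier 3)
t(Tier 3) = 1 + 0.4·t(Tier 1) + 0.3·t(Tier 3)
Solving: t(Tier 1) = 5.7895, t(Tier 3) = 4.7368.
Expected transfers from Tier 3 to Escalated: 4.7368.

4.7368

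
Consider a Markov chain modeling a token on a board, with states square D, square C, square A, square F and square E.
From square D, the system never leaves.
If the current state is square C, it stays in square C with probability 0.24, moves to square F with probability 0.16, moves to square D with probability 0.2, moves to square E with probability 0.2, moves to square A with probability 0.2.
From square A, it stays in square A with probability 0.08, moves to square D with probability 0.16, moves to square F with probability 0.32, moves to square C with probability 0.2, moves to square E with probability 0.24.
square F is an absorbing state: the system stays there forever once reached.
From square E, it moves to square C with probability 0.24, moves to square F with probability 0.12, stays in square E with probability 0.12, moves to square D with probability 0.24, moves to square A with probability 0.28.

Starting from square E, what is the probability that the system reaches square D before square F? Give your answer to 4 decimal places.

0.5524

Let h(s) be the probability of absorption at square D starting from transient state s. Then h(square D) = 1 and h(square F) = 0. By first-step analysis:
h(square C) = 0.2·1 + 0.24·h(square C) + 0.2·h(square A) + 0.16·0 + 0.2·h(square E)
h(square A) = 0.16·1 + 0.2·h(square C) + 0.08·h(square A) + 0.32·0 + 0.24·h(square E)
h(square E) = 0.24·1 + 0.24·h(square C) + 0.28·h(square A) + 0.12·0 + 0.12·h(square E)
Solving: h(square C) = 0.5221, h(square A) = 0.4315, h(square E) = 0.5524.
Starting from square E, the probability is 0.5524.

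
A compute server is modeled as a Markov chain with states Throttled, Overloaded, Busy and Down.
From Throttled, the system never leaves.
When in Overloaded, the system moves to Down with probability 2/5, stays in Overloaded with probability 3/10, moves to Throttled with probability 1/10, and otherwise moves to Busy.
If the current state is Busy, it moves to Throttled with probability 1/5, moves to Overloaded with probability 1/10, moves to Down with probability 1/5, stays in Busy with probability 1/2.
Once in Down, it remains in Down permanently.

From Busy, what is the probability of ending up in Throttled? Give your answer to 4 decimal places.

Let h(s) be the probability of absorption at Throttled starting from transient state s. Then h(Throttled) = 1 and h(Down) = 0. By first-step analysis:
h(Overloaded) = 0.1·1 + 0.3·h(Overloaded) + 0.2·h(Busy) + 0.4·0
h(Busy) = 0.2·1 + 0.1·h(Overloaded) + 0.5·h(Busy) + 0.2·0
Solving: h(Overloaded) = 0.2727, h(Busy) = 0.4545.
Starting from Busy, the probability is 0.4545.

0.4545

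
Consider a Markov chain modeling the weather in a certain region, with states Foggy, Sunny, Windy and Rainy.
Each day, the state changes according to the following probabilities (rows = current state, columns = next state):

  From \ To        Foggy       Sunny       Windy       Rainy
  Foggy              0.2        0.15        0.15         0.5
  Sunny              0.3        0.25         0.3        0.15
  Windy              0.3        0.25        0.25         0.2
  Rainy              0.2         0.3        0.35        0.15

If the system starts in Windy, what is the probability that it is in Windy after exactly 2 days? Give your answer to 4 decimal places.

Propagate the distribution vector 2 days from Windy.
After 0 days: (0.0000, 0.0000, 1.0000, 0.0000)
After 1 day: (0.3000, 0.2500, 0.2500, 0.2000)
After 2 days: (0.2500, 0.2300, 0.2525, 0.2675)
P(in Windy after 2 days) = 0.2525

0.2525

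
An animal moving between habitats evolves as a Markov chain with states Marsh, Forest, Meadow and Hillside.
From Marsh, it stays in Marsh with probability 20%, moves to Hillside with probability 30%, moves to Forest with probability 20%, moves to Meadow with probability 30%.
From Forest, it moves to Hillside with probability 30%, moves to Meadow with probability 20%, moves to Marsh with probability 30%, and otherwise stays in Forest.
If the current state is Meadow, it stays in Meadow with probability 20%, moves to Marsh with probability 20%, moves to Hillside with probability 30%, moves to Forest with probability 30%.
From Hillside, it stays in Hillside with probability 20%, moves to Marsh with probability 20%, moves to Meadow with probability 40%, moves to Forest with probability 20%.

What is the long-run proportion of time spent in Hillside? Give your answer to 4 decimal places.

0.2727

Let the stationary distribution be π with π = πP and π_1 + π_2 + π_3 + π_4 = 1.
π_1 = 0.2·π_1 + 0.3·π_2 + 0.2·π_3 + 0.2·π_4
π_2 = 0.2·π_1 + 0.2·π_2 + 0.3·π_3 + 0.2·π_4
π_3 = 0.3·π_1 + 0.2·π_2 + 0.2·π_3 + 0.4·π_4
Solving with the normalization constraint gives π = (0.2228, 0.2277, 0.2768, 0.2727).
So the stationary probability of Hillside is 0.2727.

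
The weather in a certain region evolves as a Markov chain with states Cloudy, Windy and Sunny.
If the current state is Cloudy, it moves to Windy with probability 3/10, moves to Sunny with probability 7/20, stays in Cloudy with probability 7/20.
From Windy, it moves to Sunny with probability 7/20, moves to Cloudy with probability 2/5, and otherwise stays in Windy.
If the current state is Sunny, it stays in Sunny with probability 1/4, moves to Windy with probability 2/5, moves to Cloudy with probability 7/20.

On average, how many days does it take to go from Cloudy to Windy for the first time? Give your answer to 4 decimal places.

Let t(s) be the expected number of days to first reach Windy from state s, with t(Windy) = 0. Conditioning on the first day:
t(Cloudy) = 1 + 0.35·t(Cloudy) + 0.35·t(Sunny)
t(Sunny) = 1 + 0.35·t(Cloudy) + 0.25·t(Sunny)
Solving: t(Cloudy) = 3.0137, t(Sunny) = 2.7397.
Expected days from Cloudy to Windy: 3.0137.

3.0137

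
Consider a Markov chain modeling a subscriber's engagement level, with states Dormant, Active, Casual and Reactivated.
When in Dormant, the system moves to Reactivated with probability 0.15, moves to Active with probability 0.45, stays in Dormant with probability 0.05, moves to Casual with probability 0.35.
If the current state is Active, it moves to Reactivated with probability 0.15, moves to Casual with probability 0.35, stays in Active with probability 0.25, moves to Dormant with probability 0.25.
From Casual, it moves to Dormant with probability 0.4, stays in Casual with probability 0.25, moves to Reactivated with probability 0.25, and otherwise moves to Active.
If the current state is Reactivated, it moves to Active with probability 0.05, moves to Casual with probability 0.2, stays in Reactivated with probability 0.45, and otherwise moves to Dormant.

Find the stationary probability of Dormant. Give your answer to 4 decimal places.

Let the stationary distribution be π with π = πP and π_1 + π_2 + π_3 + π_4 = 1.
π_1 = 0.05·π_1 + 0.25·π_2 + 0.4·π_3 + 0.3·π_4
π_2 = 0.45·π_1 + 0.25·π_2 + 0.1·π_3 + 0.05·π_4
π_3 = 0.35·π_1 + 0.35·π_2 + 0.25·π_3 + 0.2·π_4
Solving with the normalization constraint gives π = (0.2544, 0.2074, 0.2834, 0.2548).
So the stationary probability of Dormant is 0.2544.

0.2544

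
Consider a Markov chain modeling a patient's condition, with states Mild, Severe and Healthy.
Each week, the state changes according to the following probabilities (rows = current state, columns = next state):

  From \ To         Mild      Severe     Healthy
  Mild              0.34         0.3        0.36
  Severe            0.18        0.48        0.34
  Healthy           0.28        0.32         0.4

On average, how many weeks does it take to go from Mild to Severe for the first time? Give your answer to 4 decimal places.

3.2520

Let t(s) be the expected number of weeks to first reach Severe from state s, with t(Severe) = 0. Conditioning on the first week:
t(Mild) = 1 + 0.34·t(Mild) + 0.36·t(Healthy)
t(Healthy) = 1 + 0.28·t(Mild) + 0.4·t(Healthy)
Solving: t(Mild) = 3.2520, t(Healthy) = 3.1843.
Expected weeks from Mild to Severe: 3.2520.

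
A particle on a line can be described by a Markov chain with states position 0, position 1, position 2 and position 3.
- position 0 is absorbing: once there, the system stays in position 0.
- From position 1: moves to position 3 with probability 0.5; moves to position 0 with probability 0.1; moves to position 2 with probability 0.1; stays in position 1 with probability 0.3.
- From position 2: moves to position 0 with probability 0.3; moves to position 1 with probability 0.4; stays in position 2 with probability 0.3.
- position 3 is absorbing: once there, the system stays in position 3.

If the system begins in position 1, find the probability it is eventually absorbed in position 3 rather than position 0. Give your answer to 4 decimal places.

Let h(s) be the probability of absorption at position 3 starting from transient state s. Then h(position 3) = 1 and h(position 0) = 0. By first-step analysis:
h(position 1) = 0.1·0 + 0.3·h(position 1) + 0.1·h(position 2) + 0.5·1
h(position 2) = 0.3·0 + 0.4·h(position 1) + 0.3·h(position 2)
Solving: h(position 1) = 0.7778, h(position 2) = 0.4444.
Starting from position 1, the probability is 0.7778.

0.7778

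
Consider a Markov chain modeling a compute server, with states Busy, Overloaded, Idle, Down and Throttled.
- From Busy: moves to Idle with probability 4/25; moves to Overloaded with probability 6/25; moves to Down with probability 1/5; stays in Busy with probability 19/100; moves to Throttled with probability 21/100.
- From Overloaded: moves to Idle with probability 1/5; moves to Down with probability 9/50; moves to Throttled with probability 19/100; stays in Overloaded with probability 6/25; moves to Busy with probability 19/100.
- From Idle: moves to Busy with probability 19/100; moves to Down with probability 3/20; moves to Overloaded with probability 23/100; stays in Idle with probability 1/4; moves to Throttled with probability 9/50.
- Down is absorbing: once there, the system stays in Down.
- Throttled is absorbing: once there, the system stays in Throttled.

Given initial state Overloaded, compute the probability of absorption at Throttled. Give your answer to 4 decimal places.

0.5190

Let h(s) be the probability of absorption at Throttled starting from transient state s. Then h(Throttled) = 1 and h(Down) = 0. By first-step analysis:
h(Busy) = 0.19·h(Busy) + 0.24·h(Overloaded) + 0.16·h(Idle) + 0.2·0 + 0.21·1
h(Overloaded) = 0.19·h(Busy) + 0.24·h(Overloaded) + 0.2·h(Idle) + 0.18·0 + 0.19·1
h(Idle) = 0.19·h(Busy) + 0.23·h(Overloaded) + 0.25·h(Idle) + 0.15·0 + 0.18·1
Solving: h(Busy) = 0.5178, h(Overloaded) = 0.5190, h(Idle) = 0.5303.
Starting from Overloaded, the probability is 0.5190.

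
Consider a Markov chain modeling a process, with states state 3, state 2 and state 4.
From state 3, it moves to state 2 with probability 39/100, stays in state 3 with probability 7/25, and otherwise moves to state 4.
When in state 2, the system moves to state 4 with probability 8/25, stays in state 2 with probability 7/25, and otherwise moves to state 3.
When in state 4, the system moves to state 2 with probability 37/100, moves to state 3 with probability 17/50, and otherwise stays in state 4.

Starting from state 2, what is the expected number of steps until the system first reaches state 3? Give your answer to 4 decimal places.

2.6222

Let t(s) be the expected number of steps to first reach state 3 from state s, with t(state 3) = 0. Conditioning on the first step:
t(state 2) = 1 + 0.28·t(state 2) + 0.32·t(state 4)
t(state 4) = 1 + 0.37·t(state 2) + 0.29·t(state 4)
Solving: t(state 2) = 2.6222, t(state 4) = 2.7749.
Expected steps from state 2 to state 3: 2.6222.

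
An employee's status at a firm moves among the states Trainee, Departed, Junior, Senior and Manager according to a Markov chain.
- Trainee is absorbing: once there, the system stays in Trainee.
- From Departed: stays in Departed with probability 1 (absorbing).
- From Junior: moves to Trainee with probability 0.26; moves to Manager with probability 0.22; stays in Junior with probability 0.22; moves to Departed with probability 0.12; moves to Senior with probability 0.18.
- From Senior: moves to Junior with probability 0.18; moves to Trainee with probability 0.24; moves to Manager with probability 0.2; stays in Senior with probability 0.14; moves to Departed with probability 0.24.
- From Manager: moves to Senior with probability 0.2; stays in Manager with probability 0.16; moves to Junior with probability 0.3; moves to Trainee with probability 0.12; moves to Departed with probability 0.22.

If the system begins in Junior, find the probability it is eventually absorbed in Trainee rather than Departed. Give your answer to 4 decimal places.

0.5850

Let h(s) be the probability of absorption at Trainee starting from transient state s. Then h(Trainee) = 1 and h(Departed) = 0. By first-step analysis:
h(Junior) = 0.26·1 + 0.12·0 + 0.22·h(Junior) + 0.18·h(Senior) + 0.22·h(Manager)
h(Senior) = 0.24·1 + 0.24·0 + 0.18·h(Junior) + 0.14·h(Senior) + 0.2·h(Manager)
h(Manager) = 0.12·1 + 0.22·0 + 0.3·h(Junior) + 0.2·h(Senior) + 0.16·h(Manager)
Solving: h(Junior) = 0.5850, h(Senior) = 0.5116, h(Manager) = 0.4736.
Starting from Junior, the probability is 0.5850.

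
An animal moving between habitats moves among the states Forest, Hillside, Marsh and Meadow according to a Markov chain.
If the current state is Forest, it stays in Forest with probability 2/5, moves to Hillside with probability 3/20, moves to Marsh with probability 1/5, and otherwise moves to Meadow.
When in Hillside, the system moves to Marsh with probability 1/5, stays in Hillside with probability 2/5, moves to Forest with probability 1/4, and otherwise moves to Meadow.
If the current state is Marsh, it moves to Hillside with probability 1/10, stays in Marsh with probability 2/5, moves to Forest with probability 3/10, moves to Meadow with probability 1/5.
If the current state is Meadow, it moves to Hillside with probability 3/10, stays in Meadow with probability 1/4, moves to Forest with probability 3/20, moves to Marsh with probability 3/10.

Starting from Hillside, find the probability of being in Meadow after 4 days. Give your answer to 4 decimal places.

0.2132

Propagate the distribution vector 4 days from Hillside.
After 0 days: (0.0000, 1.0000, 0.0000, 0.0000)
After 1 day: (0.2500, 0.4000, 0.2000, 0.1500)
After 2 days: (0.2825, 0.2625, 0.2550, 0.2000)
After 3 days: (0.2851, 0.2329, 0.2710, 0.2110)
After 4 days: (0.2852, 0.2263, 0.2753, 0.2132)
P(in Meadow after 4 days) = 0.2132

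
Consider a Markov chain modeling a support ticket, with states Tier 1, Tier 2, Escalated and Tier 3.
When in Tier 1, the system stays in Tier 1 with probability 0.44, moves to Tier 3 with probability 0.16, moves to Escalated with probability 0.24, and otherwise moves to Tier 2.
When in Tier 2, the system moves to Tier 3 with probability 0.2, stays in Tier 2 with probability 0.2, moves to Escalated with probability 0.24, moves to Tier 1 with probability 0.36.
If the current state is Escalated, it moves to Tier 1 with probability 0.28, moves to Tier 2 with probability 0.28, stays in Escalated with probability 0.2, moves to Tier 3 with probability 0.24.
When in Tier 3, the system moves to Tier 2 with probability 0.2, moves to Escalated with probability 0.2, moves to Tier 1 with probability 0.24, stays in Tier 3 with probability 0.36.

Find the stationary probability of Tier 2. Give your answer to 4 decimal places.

Let the stationary distribution be π with π = πP and π_1 + π_2 + π_3 + π_4 = 1.
π_1 = 0.44·π_1 + 0.36·π_2 + 0.28·π_3 + 0.24·π_4
π_2 = 0.16·π_1 + 0.2·π_2 + 0.28·π_3 + 0.2·π_4
π_3 = 0.24·π_1 + 0.24·π_2 + 0.2·π_3 + 0.2·π_4
Solving with the normalization constraint gives π = (0.3417, 0.2041, 0.2218, 0.2324).
So the stationary probability of Tier 2 is 0.2041.

0.2041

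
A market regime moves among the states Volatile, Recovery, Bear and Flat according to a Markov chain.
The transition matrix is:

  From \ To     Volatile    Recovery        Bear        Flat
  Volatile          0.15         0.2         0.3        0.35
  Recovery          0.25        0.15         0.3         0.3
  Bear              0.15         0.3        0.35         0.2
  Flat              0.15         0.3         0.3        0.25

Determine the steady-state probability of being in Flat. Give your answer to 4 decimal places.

Let the stationary distribution be π with π = πP and π_1 + π_2 + π_3 + π_4 = 1.
π_1 = 0.15·π_1 + 0.25·π_2 + 0.15·π_3 + 0.15·π_4
π_2 = 0.2·π_1 + 0.15·π_2 + 0.3·π_3 + 0.3·π_4
π_3 = 0.3·π_1 + 0.3·π_2 + 0.35·π_3 + 0.3·π_4
Solving with the normalization constraint gives π = (0.1746, 0.2457, 0.3158, 0.2640).
So the stationary probability of Flat is 0.2640.

0.2640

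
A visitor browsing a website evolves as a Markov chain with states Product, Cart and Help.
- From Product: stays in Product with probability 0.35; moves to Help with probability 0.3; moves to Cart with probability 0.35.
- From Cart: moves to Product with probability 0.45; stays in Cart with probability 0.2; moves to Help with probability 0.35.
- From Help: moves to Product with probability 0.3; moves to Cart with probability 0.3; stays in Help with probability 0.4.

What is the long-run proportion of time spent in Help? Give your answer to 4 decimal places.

0.3494

Let the stationary distribution be π with π = πP and π_1 + π_2 + π_3 = 1.
π_1 = 0.35·π_1 + 0.45·π_2 + 0.3·π_3
π_2 = 0.35·π_1 + 0.2·π_2 + 0.3·π_3
Solving with the normalization constraint gives π = (0.3614, 0.2892, 0.3494).
So the stationary probability of Help is 0.3494.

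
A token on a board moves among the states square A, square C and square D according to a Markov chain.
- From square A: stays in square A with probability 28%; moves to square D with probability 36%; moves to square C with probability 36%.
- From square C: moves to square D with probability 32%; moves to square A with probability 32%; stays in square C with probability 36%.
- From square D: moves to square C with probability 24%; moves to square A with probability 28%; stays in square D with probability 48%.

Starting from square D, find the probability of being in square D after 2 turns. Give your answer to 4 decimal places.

Sum over the intermediate state after 1 turn:
P = P(square D→square A)·P(square A→square D) + P(square D→square C)·P(square C→square D) + P(square D→square D)·P(square D→square D)
  = 0.28×0.36 + 0.24×0.32 + 0.48×0.48
  = 0.1008 + 0.0768 + 0.2304 = 0.4080

0.4080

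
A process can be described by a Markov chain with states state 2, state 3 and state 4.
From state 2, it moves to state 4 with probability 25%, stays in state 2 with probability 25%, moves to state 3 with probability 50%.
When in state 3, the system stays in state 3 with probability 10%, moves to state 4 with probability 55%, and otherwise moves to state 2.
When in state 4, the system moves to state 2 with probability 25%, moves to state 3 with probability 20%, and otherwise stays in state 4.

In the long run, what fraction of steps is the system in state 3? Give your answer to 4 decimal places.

0.2570

Let the stationary distribution be π with π = πP and π_1 + π_2 + π_3 = 1.
π_1 = 0.25·π_1 + 0.35·π_2 + 0.25·π_3
π_2 = 0.5·π_1 + 0.1·π_2 + 0.2·π_3
Solving with the normalization constraint gives π = (0.2757, 0.2570, 0.4673).
So the stationary probability of state 3 is 0.2570.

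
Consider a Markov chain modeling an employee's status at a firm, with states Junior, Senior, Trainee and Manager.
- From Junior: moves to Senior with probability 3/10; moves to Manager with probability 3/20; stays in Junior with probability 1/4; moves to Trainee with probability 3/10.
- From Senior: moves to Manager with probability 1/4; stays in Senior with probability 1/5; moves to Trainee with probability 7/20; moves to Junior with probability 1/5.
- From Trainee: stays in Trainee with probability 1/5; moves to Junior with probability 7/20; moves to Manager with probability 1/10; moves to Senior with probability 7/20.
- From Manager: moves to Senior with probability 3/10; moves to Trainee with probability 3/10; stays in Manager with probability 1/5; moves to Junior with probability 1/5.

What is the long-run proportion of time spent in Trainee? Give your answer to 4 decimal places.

0.2857

Let the stationary distribution be π with π = πP and π_1 + π_2 + π_3 + π_4 = 1.
π_1 = 0.25·π_1 + 0.2·π_2 + 0.35·π_3 + 0.2·π_4
π_2 = 0.3·π_1 + 0.2·π_2 + 0.35·π_3 + 0.3·π_4
π_3 = 0.3·π_1 + 0.35·π_2 + 0.2·π_3 + 0.3·π_4
Solving with the normalization constraint gives π = (0.2556, 0.2857, 0.2857, 0.1729).
So the stationary probability of Trainee is 0.2857.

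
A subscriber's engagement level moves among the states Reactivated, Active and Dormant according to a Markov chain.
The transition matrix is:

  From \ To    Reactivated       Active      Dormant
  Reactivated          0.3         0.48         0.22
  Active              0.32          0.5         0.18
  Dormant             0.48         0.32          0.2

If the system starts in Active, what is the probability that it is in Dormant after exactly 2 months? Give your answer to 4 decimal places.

Sum over the intermediate state after 1 month:
P = P(Active→Reactivated)·P(Reactivated→Dormant) + P(Active→Active)·P(Active→Dormant) + P(Active→Dormant)·P(Dormant→Dormant)
  = 0.32×0.22 + 0.5×0.18 + 0.18×0.2
  = 0.0704 + 0.0900 + 0.0360 = 0.1964

0.1964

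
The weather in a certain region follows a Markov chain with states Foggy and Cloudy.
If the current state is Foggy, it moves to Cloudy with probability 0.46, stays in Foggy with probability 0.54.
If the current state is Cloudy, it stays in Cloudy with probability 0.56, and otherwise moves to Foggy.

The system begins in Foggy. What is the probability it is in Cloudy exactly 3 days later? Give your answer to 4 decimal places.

0.5106

Propagate the distribution vector 3 days from Foggy.
After 0 days: (1.0000, 0.0000)
After 1 day: (0.5400, 0.4600)
After 2 days: (0.4940, 0.5060)
After 3 days: (0.4894, 0.5106)
P(in Cloudy after 3 days) = 0.5106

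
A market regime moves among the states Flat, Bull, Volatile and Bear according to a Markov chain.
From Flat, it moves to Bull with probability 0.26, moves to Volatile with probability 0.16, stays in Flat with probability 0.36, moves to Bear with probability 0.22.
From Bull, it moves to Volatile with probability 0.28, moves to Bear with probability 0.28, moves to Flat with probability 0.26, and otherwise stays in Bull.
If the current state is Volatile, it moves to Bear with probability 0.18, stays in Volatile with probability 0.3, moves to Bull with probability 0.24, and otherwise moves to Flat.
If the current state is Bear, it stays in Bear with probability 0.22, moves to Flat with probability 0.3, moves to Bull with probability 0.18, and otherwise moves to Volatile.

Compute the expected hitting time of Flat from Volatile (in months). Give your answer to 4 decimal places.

Let t(s) be the expected number of months to first reach Flat from state s, with t(Flat) = 0. Conditioning on the first month:
t(Bull) = 1 + 0.18·t(Bull) + 0.28·t(Volatile) + 0.28·t(Bear)
t(Volatile) = 1 + 0.24·t(Bull) + 0.3·t(Volatile) + 0.18·t(Bear)
t(Bear) = 1 + 0.18·t(Bull) + 0.3·t(Volatile) + 0.22·t(Bear)
Solving: t(Bull) = 3.6327, t(Volatile) = 3.5726, t(Bear) = 3.4944.
Expected months from Volatile to Flat: 3.5726.

3.5726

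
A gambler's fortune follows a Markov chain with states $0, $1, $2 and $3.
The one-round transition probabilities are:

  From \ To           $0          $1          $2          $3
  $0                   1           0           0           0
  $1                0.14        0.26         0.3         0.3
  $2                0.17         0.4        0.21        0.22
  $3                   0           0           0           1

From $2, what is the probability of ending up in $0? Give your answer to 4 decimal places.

0.3913

Let h(s) be the probability of absorption at $0 starting from transient state s. Then h($0) = 1 and h($3) = 0. By first-step analysis:
h($1) = 0.14·1 + 0.26·h($1) + 0.3·h($2) + 0.3·0
h($2) = 0.17·1 + 0.4·h($1) + 0.21·h($2) + 0.22·0
Solving: h($1) = 0.3478, h($2) = 0.3913.
Starting from $2, the probability is 0.3913.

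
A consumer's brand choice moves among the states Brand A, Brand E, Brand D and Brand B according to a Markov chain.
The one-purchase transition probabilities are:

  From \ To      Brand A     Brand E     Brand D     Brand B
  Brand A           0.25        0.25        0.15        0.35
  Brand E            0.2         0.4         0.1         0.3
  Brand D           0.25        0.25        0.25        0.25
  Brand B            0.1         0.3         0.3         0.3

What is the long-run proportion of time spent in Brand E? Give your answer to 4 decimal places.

Let the stationary distribution be π with π = πP and π_1 + π_2 + π_3 + π_4 = 1.
π_1 = 0.25·π_1 + 0.2·π_2 + 0.25·π_3 + 0.1·π_4
π_2 = 0.25·π_1 + 0.4·π_2 + 0.25·π_3 + 0.3·π_4
π_3 = 0.15·π_1 + 0.1·π_2 + 0.25·π_3 + 0.3·π_4
Solving with the normalization constraint gives π = (0.1895, 0.3117, 0.1993, 0.2995).
So the stationary probability of Brand E is 0.3117.

0.3117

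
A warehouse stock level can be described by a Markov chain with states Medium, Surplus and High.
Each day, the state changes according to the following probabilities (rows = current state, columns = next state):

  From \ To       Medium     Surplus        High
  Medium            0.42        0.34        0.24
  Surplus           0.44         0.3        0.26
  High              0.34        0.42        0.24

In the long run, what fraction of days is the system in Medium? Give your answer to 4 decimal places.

0.4072

Let the stationary distribution be π with π = πP and π_1 + π_2 + π_3 = 1.
π_1 = 0.42·π_1 + 0.44·π_2 + 0.34·π_3
π_2 = 0.34·π_1 + 0.3·π_2 + 0.42·π_3
Solving with the normalization constraint gives π = (0.4072, 0.3459, 0.2469).
So the stationary probability of Medium is 0.4072.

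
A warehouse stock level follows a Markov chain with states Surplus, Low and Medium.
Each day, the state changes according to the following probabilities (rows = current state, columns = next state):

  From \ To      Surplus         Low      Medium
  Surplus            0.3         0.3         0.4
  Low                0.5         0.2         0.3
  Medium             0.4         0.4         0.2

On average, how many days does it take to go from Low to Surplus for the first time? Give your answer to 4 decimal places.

Let t(s) be the expected number of days to first reach Surplus from state s, with t(Surplus) = 0. Conditioning on the first day:
t(Low) = 1 + 0.2·t(Low) + 0.3·t(Medium)
t(Medium) = 1 + 0.4·t(Low) + 0.2·t(Medium)
Solving: t(Low) = 2.1154, t(Medium) = 2.3077.
Expected days from Low to Surplus: 2.1154.

2.1154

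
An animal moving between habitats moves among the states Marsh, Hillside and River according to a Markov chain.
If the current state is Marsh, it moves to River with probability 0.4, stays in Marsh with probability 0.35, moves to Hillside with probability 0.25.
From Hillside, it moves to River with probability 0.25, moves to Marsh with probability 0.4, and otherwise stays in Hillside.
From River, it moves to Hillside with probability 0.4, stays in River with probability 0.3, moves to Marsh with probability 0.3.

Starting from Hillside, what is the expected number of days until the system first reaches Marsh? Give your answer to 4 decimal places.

Let t(s) be the expected number of days to first reach Marsh from state s, with t(Marsh) = 0. Conditioning on the first day:
t(Hillside) = 1 + 0.35·t(Hillside) + 0.25·t(River)
t(River) = 1 + 0.4·t(Hillside) + 0.3·t(River)
Solving: t(Hillside) = 2.6761, t(River) = 2.9577.
Expected days from Hillside to Marsh: 2.6761.

2.6761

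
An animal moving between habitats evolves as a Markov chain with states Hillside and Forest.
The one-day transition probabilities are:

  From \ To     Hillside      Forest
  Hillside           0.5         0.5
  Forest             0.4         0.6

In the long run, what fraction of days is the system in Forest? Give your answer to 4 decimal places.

Let the stationary distribution be π with π = πP and π_1 + π_2 = 1.
π_1 = 0.5·π_1 + 0.4·π_2
Solving with the normalization constraint gives π = (0.4444, 0.5556).
So the stationary probability of Forest is 0.5556.

0.5556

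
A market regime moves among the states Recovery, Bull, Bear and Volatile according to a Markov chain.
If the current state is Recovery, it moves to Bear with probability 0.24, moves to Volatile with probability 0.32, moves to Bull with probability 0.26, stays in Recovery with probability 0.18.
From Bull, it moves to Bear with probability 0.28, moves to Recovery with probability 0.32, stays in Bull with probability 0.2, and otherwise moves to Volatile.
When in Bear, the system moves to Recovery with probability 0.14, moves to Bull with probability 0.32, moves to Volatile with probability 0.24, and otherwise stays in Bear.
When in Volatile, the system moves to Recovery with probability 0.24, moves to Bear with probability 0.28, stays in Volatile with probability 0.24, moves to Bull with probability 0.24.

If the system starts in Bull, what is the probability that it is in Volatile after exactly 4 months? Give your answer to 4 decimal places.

0.2475

Propagate the distribution vector 4 months from Bull.
After 0 months: (0.0000, 1.0000, 0.0000, 0.0000)
After 1 month: (0.3200, 0.2000, 0.2800, 0.2000)
After 2 months: (0.2088, 0.2608, 0.2728, 0.2576)
After 3 months: (0.2211, 0.2556, 0.2771, 0.2463)
After 4 months: (0.2195, 0.2564, 0.2767, 0.2475)
P(in Volatile after 4 months) = 0.2475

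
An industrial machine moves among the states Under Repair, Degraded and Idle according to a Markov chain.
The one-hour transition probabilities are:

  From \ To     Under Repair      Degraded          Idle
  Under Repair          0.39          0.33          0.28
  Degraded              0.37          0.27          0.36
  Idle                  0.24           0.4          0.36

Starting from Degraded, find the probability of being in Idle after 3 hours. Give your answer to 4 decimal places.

Propagate the distribution vector 3 hours from Degraded.
After 0 hours: (0.0000, 1.0000, 0.0000)
After 1 hour: (0.3700, 0.2700, 0.3600)
After 2 hours: (0.3306, 0.3390, 0.3304)
After 3 hours: (0.3337, 0.3328, 0.3336)
P(in Idle after 3 hours) = 0.3336

0.3336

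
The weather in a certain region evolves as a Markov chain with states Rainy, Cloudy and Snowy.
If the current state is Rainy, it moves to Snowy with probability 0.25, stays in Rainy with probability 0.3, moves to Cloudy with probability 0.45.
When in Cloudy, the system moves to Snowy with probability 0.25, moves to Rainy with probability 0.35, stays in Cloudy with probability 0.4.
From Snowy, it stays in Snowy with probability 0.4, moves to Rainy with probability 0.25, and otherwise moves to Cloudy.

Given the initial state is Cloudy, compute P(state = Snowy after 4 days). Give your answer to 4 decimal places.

0.2940

Propagate the distribution vector 4 days from Cloudy.
After 0 days: (0.0000, 1.0000, 0.0000)
After 1 day: (0.3500, 0.4000, 0.2500)
After 2 days: (0.3075, 0.4050, 0.2875)
After 3 days: (0.3059, 0.4010, 0.2931)
After 4 days: (0.3054, 0.4006, 0.2940)
P(in Snowy after 4 days) = 0.2940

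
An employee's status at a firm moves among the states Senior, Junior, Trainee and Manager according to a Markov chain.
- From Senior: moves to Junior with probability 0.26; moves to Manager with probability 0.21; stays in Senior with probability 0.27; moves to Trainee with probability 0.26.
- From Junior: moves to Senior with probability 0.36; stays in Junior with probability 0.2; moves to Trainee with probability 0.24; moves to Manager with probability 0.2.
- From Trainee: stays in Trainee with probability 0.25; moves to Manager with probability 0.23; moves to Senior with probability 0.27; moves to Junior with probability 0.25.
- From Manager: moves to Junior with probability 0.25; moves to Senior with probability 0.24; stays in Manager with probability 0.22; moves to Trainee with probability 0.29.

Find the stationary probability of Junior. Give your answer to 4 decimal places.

Let the stationary distribution be π with π = πP and π_1 + π_2 + π_3 + π_4 = 1.
π_1 = 0.27·π_1 + 0.36·π_2 + 0.27·π_3 + 0.24·π_4
π_2 = 0.26·π_1 + 0.2·π_2 + 0.25·π_3 + 0.25·π_4
π_3 = 0.26·π_1 + 0.24·π_2 + 0.25·π_3 + 0.29·π_4
Solving with the normalization constraint gives π = (0.2852, 0.2408, 0.2590, 0.2149).
So the stationary probability of Junior is 0.2408.

0.2408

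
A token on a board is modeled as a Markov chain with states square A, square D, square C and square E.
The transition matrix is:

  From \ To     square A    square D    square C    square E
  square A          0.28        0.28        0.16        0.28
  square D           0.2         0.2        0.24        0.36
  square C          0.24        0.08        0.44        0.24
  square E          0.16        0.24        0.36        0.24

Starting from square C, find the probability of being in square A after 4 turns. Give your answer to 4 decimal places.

0.2197

Propagate the distribution vector 4 turns from square C.
After 0 turns: (0.0000, 0.0000, 1.0000, 0.0000)
After 1 turn: (0.2400, 0.0800, 0.4400, 0.2400)
After 2 turns: (0.2272, 0.1760, 0.3376, 0.2592)
After 3 turns: (0.2213, 0.1880, 0.3204, 0.2702)
After 4 turns: (0.2197, 0.1901, 0.3188, 0.2714)
P(in square A after 4 turns) = 0.2197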